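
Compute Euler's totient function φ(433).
432

433 = 433
φ(n) = n × ∏(1 - 1/p) for each prime p dividing n
φ(433) = 433 × (1 - 1/433) = 432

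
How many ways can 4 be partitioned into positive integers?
5

p(n) counts ways to write n as a sum of positive integers (order ignored).
Examples: 4; 3 + 1; 2 + 2; 2 + 1 + 1; 1 + 1 + 1 + 1
p(4) = 5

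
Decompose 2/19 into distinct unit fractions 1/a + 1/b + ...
1/10 + 1/190

Greedy algorithm:
2/19: ceiling(19/2) = 10, use 1/10
1/190: ceiling(190/1) = 190, use 1/190
Result: 2/19 = 1/10 + 1/190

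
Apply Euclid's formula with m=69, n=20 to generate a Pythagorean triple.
(4361, 2760, 5161)

Euclid's formula: a = m² - n², b = 2mn, c = m² + n²
m = 69, n = 20
a = 69² - 20² = 4761 - 400 = 4361
b = 2 × 69 × 20 = 2760
c = 69² + 20² = 4761 + 400 = 5161
Verification: 4361² + 2760² = 19018321 + 7617600 = 26635921 = 5161² ✓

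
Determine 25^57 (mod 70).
15

Repeated squaring. Binary of 57 = 111001.
25^1 ≡ 25 (mod 70); 25^2 ≡ 65 (mod 70); 25^4 ≡ 25 (mod 70); 25^8 ≡ 65 (mod 70); 25^16 ≡ 25 (mod 70); 25^32 ≡ 65 (mod 70)
25^57 = 25^1 × 25^8 × 25^16 × 25^32 ≡ 15 (mod 70)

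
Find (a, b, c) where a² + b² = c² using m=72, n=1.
(5183, 144, 5185)

Euclid's formula: a = m² - n², b = 2mn, c = m² + n²
m = 72, n = 1
a = 72² - 1² = 5184 - 1 = 5183
b = 2 × 72 × 1 = 144
c = 72² + 1² = 5184 + 1 = 5185
Verification: 5183² + 144² = 26863489 + 20736 = 26884225 = 5185² ✓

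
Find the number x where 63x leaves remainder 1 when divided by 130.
97

gcd(63, 130) = 1, so the inverse exists.
Extended Euclidean algorithm on (130, 63):
130 = 2 × 63 + 4  ⟹  4 = (1)·130 + (-2)·63
63 = 15 × 4 + 3  ⟹  3 = (-15)·130 + (31)·63
4 = 1 × 3 + 1  ⟹  1 = (16)·130 + (-33)·63
So (-33)·63 ≡ 1 (mod 130), i.e. 63^(-1) ≡ -33 ≡ 97 (mod 130).
Check: 63 × 97 = 6111 ≡ 1 (mod 130)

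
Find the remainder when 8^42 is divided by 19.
1

Repeated squaring. Binary of 42 = 101010.
8^1 ≡ 8 (mod 19); 8^2 ≡ 7 (mod 19); 8^4 ≡ 11 (mod 19); 8^8 ≡ 7 (mod 19); 8^16 ≡ 11 (mod 19); 8^32 ≡ 7 (mod 19)
8^42 = 8^2 × 8^8 × 8^32 ≡ 1 (mod 19)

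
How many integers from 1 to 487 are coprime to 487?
486

487 = 487
φ(n) = n × ∏(1 - 1/p) for each prime p dividing n
φ(487) = 487 × (1 - 1/487) = 486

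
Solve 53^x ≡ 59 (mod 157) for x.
51

Baby-step giant-step with step n = ⌈√157⌉ = 13.
Baby steps 53^j mod 157 (j:value) for j=0..12: 0:1, 1:53, 2:140, 3:41, 4:132, 5:88, 6:111, 7:74, 8:154, 9:155, 10:51, 11:34, 12:75.
Giant-step multiplier: 53^(-13) ≡ 53^(156-13) = 53^143 ≡ 22 (mod 157).
Giant steps γ_i = 59·22^i mod 157: γ_0=59, γ_1=42, γ_2=139, γ_3=75 (in table at j=12).
x = i·n + j = 3·13 + 12 = 51.
Check: 53^51 ≡ 59 (mod 157).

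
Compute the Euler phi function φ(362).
180

362 = 2 × 181
φ(n) = n × ∏(1 - 1/p) for each prime p dividing n
φ(362) = 362 × (1 - 1/2) × (1 - 1/181) = 180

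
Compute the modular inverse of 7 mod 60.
43

gcd(7, 60) = 1, so the inverse exists.
Extended Euclidean algorithm on (60, 7):
60 = 8 × 7 + 4  ⟹  4 = (1)·60 + (-8)·7
7 = 1 × 4 + 3  ⟹  3 = (-1)·60 + (9)·7
4 = 1 × 3 + 1  ⟹  1 = (2)·60 + (-17)·7
So (-17)·7 ≡ 1 (mod 60), i.e. 7^(-1) ≡ -17 ≡ 43 (mod 60).
Check: 7 × 43 = 301 ≡ 1 (mod 60)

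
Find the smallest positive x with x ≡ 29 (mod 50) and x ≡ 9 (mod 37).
379

Using Chinese Remainder Theorem:
M = 50 × 37 = 1850
M1 = 37, M2 = 50
y1 = 37^(-1) mod 50 = 23
y2 = 50^(-1) mod 37 = 20
x = (29×37×23 + 9×50×20) mod 1850 = 379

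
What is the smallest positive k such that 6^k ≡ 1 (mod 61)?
60

61 is prime, so ord(6) divides φ(61) = 60.
Divisors of 60: 1, 2, 3, 4, 5, 6, 10, 12, 15, 20, 30, 60.
Repeated squaring: 6^1 ≡ 6, 6^2 ≡ 36, 6^4 ≡ 15, 6^8 ≡ 42, 6^16 ≡ 56, 6^32 ≡ 25 (mod 61).
Test 6^d mod 61 for each divisor d in increasing order:
6^1 ≡ 6
6^2 ≡ 36
6^3 = 6^2·6^1 ≡ 33
6^4 ≡ 15
6^5 = 6^4·6^1 ≡ 29
6^6 = 6^4·6^2 ≡ 52
6^10 = 6^8·6^2 ≡ 48
6^12 = 6^8·6^4 ≡ 20
6^15 = 6^8·6^4·6^2·6^1 ≡ 50
6^20 = 6^16·6^4 ≡ 47
6^30 = 6^16·6^8·6^4·6^2 ≡ 60
6^60 = 6^32·6^16·6^8·6^4 ≡ 1  ← first divisor giving 1
The order is 60.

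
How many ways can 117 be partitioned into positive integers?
1327710076

p(n) counts ways to write n as a sum of positive integers (order ignored).
Euler's pentagonal recurrence: p(k) = p(k-1) + p(k-2) - p(k-5) - p(k-7) + p(k-12) + p(k-15) - ... (offsets j(3j∓1)/2, signs ++--, p(0)=1, p(<0)=0).
DP table for k = 0..116: p(0)=1, p(1)=1, p(2)=2, p(3)=3, p(4)=5, p(5)=7, p(6)=11, p(7)=15, p(8)=22, p(9)=30, p(10)=42, p(11)=56, p(12)=77, p(13)=101, p(14)=135, p(15)=176, p(16)=231, p(17)=297, p(18)=385, p(19)=490, p(20)=627, p(21)=792, p(22)=1002, p(23)=1255, p(24)=1575, p(25)=1958, p(26)=2436, p(27)=3010, p(28)=3718, p(29)=4565, p(30)=5604, p(31)=6842, p(32)=8349, p(33)=10143, p(34)=12310, p(35)=14883, p(36)=17977, p(37)=21637, p(38)=26015, p(39)=31185, p(40)=37338, p(41)=44583, p(42)=53174, p(43)=63261, p(44)=75175, p(45)=89134, p(46)=105558, p(47)=124754, p(48)=147273, p(49)=173525, p(50)=204226, p(51)=239943, p(52)=281589, p(53)=329931, p(54)=386155, p(55)=451276, p(56)=526823, p(57)=614154, p(58)=715220, p(59)=831820, p(60)=966467, p(61)=1121505, p(62)=1300156, p(63)=1505499, p(64)=1741630, p(65)=2012558, p(66)=2323520, p(67)=2679689, p(68)=3087735, p(69)=3554345, p(70)=4087968, p(71)=4697205, p(72)=5392783, p(73)=6185689, p(74)=7089500, p(75)=8118264, p(76)=9289091, p(77)=10619863, p(78)=12132164, p(79)=13848650, p(80)=15796476, p(81)=18004327, p(82)=20506255, p(83)=23338469, p(84)=26543660, p(85)=30167357, p(86)=34262962, p(87)=38887673, p(88)=44108109, p(89)=49995925, p(90)=56634173, p(91)=64112359, p(92)=72533807, p(93)=82010177, p(94)=92669720, p(95)=104651419, p(96)=118114304, p(97)=133230930, p(98)=150198136, p(99)=169229875, p(100)=190569292, p(101)=214481126, p(102)=241265379, p(103)=271248950, p(104)=304801365, p(105)=342325709, p(106)=384276336, p(107)=431149389, p(108)=483502844, p(109)=541946240, p(110)=607163746, p(111)=679903203, p(112)=761002156, p(113)=851376628, p(114)=952050665, p(115)=1064144451, p(116)=1188908248.
Final step: p(117) = p(116) + p(115) - p(112) - p(110) + p(105) + p(102) - p(95) - p(91) + p(82) + p(77) - p(66) - p(60) + p(47) + p(40) - p(25) - p(17) + p(0)
= 1188908248 + 1064144451 - 761002156 - 607163746 + 342325709 + 241265379 - 104651419 - 64112359 + 20506255 + 10619863 - 2323520 - 966467 + 124754 + 37338 - 1958 - 297 + 1
= 1327710076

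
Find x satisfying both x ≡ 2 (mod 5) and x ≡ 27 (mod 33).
27

Using Chinese Remainder Theorem:
M = 5 × 33 = 165
M1 = 33, M2 = 5
y1 = 33^(-1) mod 5 = 2
y2 = 5^(-1) mod 33 = 20
x = (2×33×2 + 27×5×20) mod 165 = 27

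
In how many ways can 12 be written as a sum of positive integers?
77

p(n) counts ways to write n as a sum of positive integers (order ignored).
Euler's pentagonal recurrence: p(k) = p(k-1) + p(k-2) - p(k-5) - p(k-7) + p(k-12) + p(k-15) - ... (offsets j(3j∓1)/2, signs ++--, p(0)=1, p(<0)=0).
DP table for k = 0..11: p(0)=1, p(1)=1, p(2)=2, p(3)=3, p(4)=5, p(5)=7, p(6)=11, p(7)=15, p(8)=22, p(9)=30, p(10)=42, p(11)=56.
Final step: p(12) = p(11) + p(10) - p(7) - p(5) + p(0)
= 56 + 42 - 15 - 7 + 1
= 77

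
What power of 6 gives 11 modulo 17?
9

Baby-step giant-step with step n = ⌈√17⌉ = 5.
Baby steps 6^j mod 17 (j:value) for j=0..4: 0:1, 1:6, 2:2, 3:12, 4:4.
Giant-step multiplier: 6^(-5) ≡ 6^(16-5) = 6^11 ≡ 5 (mod 17).
Giant steps γ_i = 11·5^i mod 17: γ_0=11, γ_1=4 (in table at j=4).
x = i·n + j = 1·5 + 4 = 9.
Check: 6^9 ≡ 11 (mod 17).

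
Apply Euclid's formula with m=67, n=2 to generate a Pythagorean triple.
(4485, 268, 4493)

Euclid's formula: a = m² - n², b = 2mn, c = m² + n²
m = 67, n = 2
a = 67² - 2² = 4489 - 4 = 4485
b = 2 × 67 × 2 = 268
c = 67² + 2² = 4489 + 4 = 4493
Verification: 4485² + 268² = 20115225 + 71824 = 20187049 = 4493² ✓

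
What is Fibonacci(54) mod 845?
272

Matrix identity: Q^n = [[F_(n+1), F_n], [F_n, F_(n-1)]] with Q = [[1,1],[1,0]].
n = 54 = 110110₂. Square-and-multiply, entries mod 845:
Q^1 = [[1,1],[1,0]]
Q^3 = (Q^1)²·Q = [[3,2],[2,1]]
Q^6 = (Q^3)² = [[13,8],[8,5]]
Q^13 = (Q^6)²·Q = [[377,233],[233,144]]
Q^27 = (Q^13)²·Q = [[91,378],[378,558]]
Q^54 = (Q^27)² = [[755,272],[272,483]]
F_54 mod 845 = Q^54[0][1] = 272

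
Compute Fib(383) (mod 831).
106

Matrix identity: Q^n = [[F_(n+1), F_n], [F_n, F_(n-1)]] with Q = [[1,1],[1,0]].
n = 383 = 101111111₂. Square-and-multiply, entries mod 831:
Q^1 = [[1,1],[1,0]]
Q^2 = (Q^1)² = [[2,1],[1,1]]
Q^5 = (Q^2)²·Q = [[8,5],[5,3]]
Q^11 = (Q^5)²·Q = [[144,89],[89,55]]
Q^23 = (Q^11)²·Q = [[663,403],[403,260]]
Q^47 = (Q^23)²·Q = [[15,334],[334,512]]
Q^95 = (Q^47)²·Q = [[273,427],[427,677]]
Q^191 = (Q^95)²·Q = [[201,79],[79,122]]
Q^383 = (Q^191)²·Q = [[693,106],[106,587]]
F_383 mod 831 = Q^383[0][1] = 106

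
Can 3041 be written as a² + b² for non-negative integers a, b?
4² + 55² (a=4, b=55)

Factorization: 3041 = 3041
By Fermat: n is sum of two squares iff every prime p ≡ 3 (mod 4) appears to even power.
All primes ≡ 3 (mod 4) appear to even power.
Search a = 0, 1, 2, … for 3041 - a² a perfect square: first hit at a = 4: 3041 - 16 = 3025 = 55².
3041 = 4² + 55² = 16 + 3025 ✓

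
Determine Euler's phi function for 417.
276

417 = 3 × 139
φ(n) = n × ∏(1 - 1/p) for each prime p dividing n
φ(417) = 417 × (1 - 1/3) × (1 - 1/139) = 276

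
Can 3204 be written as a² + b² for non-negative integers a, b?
30² + 48² (a=30, b=48)

Factorization: 3204 = 2^2 × 3^2 × 89
By Fermat: n is sum of two squares iff every prime p ≡ 3 (mod 4) appears to even power.
All primes ≡ 3 (mod 4) appear to even power.
Search a = 0, 1, 2, … for 3204 - a² a perfect square: first hit at a = 30: 3204 - 900 = 2304 = 48².
3204 = 30² + 48² = 900 + 2304 ✓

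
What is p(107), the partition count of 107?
431149389

p(n) counts ways to write n as a sum of positive integers (order ignored).
Euler's pentagonal recurrence: p(k) = p(k-1) + p(k-2) - p(k-5) - p(k-7) + p(k-12) + p(k-15) - ... (offsets j(3j∓1)/2, signs ++--, p(0)=1, p(<0)=0).
DP table for k = 0..106: p(0)=1, p(1)=1, p(2)=2, p(3)=3, p(4)=5, p(5)=7, p(6)=11, p(7)=15, p(8)=22, p(9)=30, p(10)=42, p(11)=56, p(12)=77, p(13)=101, p(14)=135, p(15)=176, p(16)=231, p(17)=297, p(18)=385, p(19)=490, p(20)=627, p(21)=792, p(22)=1002, p(23)=1255, p(24)=1575, p(25)=1958, p(26)=2436, p(27)=3010, p(28)=3718, p(29)=4565, p(30)=5604, p(31)=6842, p(32)=8349, p(33)=10143, p(34)=12310, p(35)=14883, p(36)=17977, p(37)=21637, p(38)=26015, p(39)=31185, p(40)=37338, p(41)=44583, p(42)=53174, p(43)=63261, p(44)=75175, p(45)=89134, p(46)=105558, p(47)=124754, p(48)=147273, p(49)=173525, p(50)=204226, p(51)=239943, p(52)=281589, p(53)=329931, p(54)=386155, p(55)=451276, p(56)=526823, p(57)=614154, p(58)=715220, p(59)=831820, p(60)=966467, p(61)=1121505, p(62)=1300156, p(63)=1505499, p(64)=1741630, p(65)=2012558, p(66)=2323520, p(67)=2679689, p(68)=3087735, p(69)=3554345, p(70)=4087968, p(71)=4697205, p(72)=5392783, p(73)=6185689, p(74)=7089500, p(75)=8118264, p(76)=9289091, p(77)=10619863, p(78)=12132164, p(79)=13848650, p(80)=15796476, p(81)=18004327, p(82)=20506255, p(83)=23338469, p(84)=26543660, p(85)=30167357, p(86)=34262962, p(87)=38887673, p(88)=44108109, p(89)=49995925, p(90)=56634173, p(91)=64112359, p(92)=72533807, p(93)=82010177, p(94)=92669720, p(95)=104651419, p(96)=118114304, p(97)=133230930, p(98)=150198136, p(99)=169229875, p(100)=190569292, p(101)=214481126, p(102)=241265379, p(103)=271248950, p(104)=304801365, p(105)=342325709, p(106)=384276336.
Final step: p(107) = p(106) + p(105) - p(102) - p(100) + p(95) + p(92) - p(85) - p(81) + p(72) + p(67) - p(56) - p(50) + p(37) + p(30) - p(15) - p(7)
= 384276336 + 342325709 - 241265379 - 190569292 + 104651419 + 72533807 - 30167357 - 18004327 + 5392783 + 2679689 - 526823 - 204226 + 21637 + 5604 - 176 - 15
= 431149389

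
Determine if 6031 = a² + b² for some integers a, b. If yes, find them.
Not possible

Factorization: 6031 = 37 × 163
By Fermat: n is sum of two squares iff every prime p ≡ 3 (mod 4) appears to even power.
Prime(s) ≡ 3 (mod 4) with odd exponent: [(163, 1)]
Therefore 6031 cannot be expressed as a² + b².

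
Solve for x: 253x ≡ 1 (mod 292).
277

gcd(253, 292) = 1, so the inverse exists.
Extended Euclidean algorithm on (292, 253):
292 = 1 × 253 + 39  ⟹  39 = (1)·292 + (-1)·253
253 = 6 × 39 + 19  ⟹  19 = (-6)·292 + (7)·253
39 = 2 × 19 + 1  ⟹  1 = (13)·292 + (-15)·253
So (-15)·253 ≡ 1 (mod 292), i.e. 253^(-1) ≡ -15 ≡ 277 (mod 292).
Check: 253 × 277 = 70081 ≡ 1 (mod 292)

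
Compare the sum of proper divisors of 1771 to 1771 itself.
deficient

Proper divisors of 1771: sum = 1 + 7 + 11 + 23 + 77 + 161 + 253 = 533
Since 533 < 1771, 1771 is deficient.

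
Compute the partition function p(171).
301384802048

p(n) counts ways to write n as a sum of positive integers (order ignored).
Euler's pentagonal recurrence: p(k) = p(k-1) + p(k-2) - p(k-5) - p(k-7) + p(k-12) + p(k-15) - ... (offsets j(3j∓1)/2, signs ++--, p(0)=1, p(<0)=0).
DP table for k = 0..170: p(0)=1, p(1)=1, p(2)=2, p(3)=3, p(4)=5, p(5)=7, p(6)=11, p(7)=15, p(8)=22, p(9)=30, p(10)=42, p(11)=56, p(12)=77, p(13)=101, p(14)=135, p(15)=176, p(16)=231, p(17)=297, p(18)=385, p(19)=490, p(20)=627, p(21)=792, p(22)=1002, p(23)=1255, p(24)=1575, p(25)=1958, p(26)=2436, p(27)=3010, p(28)=3718, p(29)=4565, p(30)=5604, p(31)=6842, p(32)=8349, p(33)=10143, p(34)=12310, p(35)=14883, p(36)=17977, p(37)=21637, p(38)=26015, p(39)=31185, p(40)=37338, p(41)=44583, p(42)=53174, p(43)=63261, p(44)=75175, p(45)=89134, p(46)=105558, p(47)=124754, p(48)=147273, p(49)=173525, p(50)=204226, p(51)=239943, p(52)=281589, p(53)=329931, p(54)=386155, p(55)=451276, p(56)=526823, p(57)=614154, p(58)=715220, p(59)=831820, p(60)=966467, p(61)=1121505, p(62)=1300156, p(63)=1505499, p(64)=1741630, p(65)=2012558, p(66)=2323520, p(67)=2679689, p(68)=3087735, p(69)=3554345, p(70)=4087968, p(71)=4697205, p(72)=5392783, p(73)=6185689, p(74)=7089500, p(75)=8118264, p(76)=9289091, p(77)=10619863, p(78)=12132164, p(79)=13848650, p(80)=15796476, p(81)=18004327, p(82)=20506255, p(83)=23338469, p(84)=26543660, p(85)=30167357, p(86)=34262962, p(87)=38887673, p(88)=44108109, p(89)=49995925, p(90)=56634173, p(91)=64112359, p(92)=72533807, p(93)=82010177, p(94)=92669720, p(95)=104651419, p(96)=118114304, p(97)=133230930, p(98)=150198136, p(99)=169229875, p(100)=190569292, p(101)=214481126, p(102)=241265379, p(103)=271248950, p(104)=304801365, p(105)=342325709, p(106)=384276336, p(107)=431149389, p(108)=483502844, p(109)=541946240, p(110)=607163746, p(111)=679903203, p(112)=761002156, p(113)=851376628, p(114)=952050665, p(115)=1064144451, p(116)=1188908248, p(117)=1327710076, p(118)=1482074143, p(119)=1653668665, p(120)=1844349560, p(121)=2056148051, p(122)=2291320912, p(123)=2552338241, p(124)=2841940500, p(125)=3163127352, p(126)=3519222692, p(127)=3913864295, p(128)=4351078600, p(129)=4835271870, p(130)=5371315400, p(131)=5964539504, p(132)=6620830889, p(133)=7346629512, p(134)=8149040695, p(135)=9035836076, p(136)=10015581680, p(137)=11097645016, p(138)=12292341831, p(139)=13610949895, p(140)=15065878135, p(141)=16670689208, p(142)=18440293320, p(143)=20390982757, p(144)=22540654445, p(145)=24908858009, p(146)=27517052599, p(147)=30388671978, p(148)=33549419497, p(149)=37027355200, p(150)=40853235313, p(151)=45060624582, p(152)=49686288421, p(153)=54770336324, p(154)=60356673280, p(155)=66493182097, p(156)=73232243759, p(157)=80630964769, p(158)=88751778802, p(159)=97662728555, p(160)=107438159466, p(161)=118159068427, p(162)=129913904637, p(163)=142798995930, p(164)=156919475295, p(165)=172389800255, p(166)=189334822579, p(167)=207890420102, p(168)=228204732751, p(169)=250438925115, p(170)=274768617130.
Final step: p(171) = p(170) + p(169) - p(166) - p(164) + p(159) + p(156) - p(149) - p(145) + p(136) + p(131) - p(120) - p(114) + p(101) + p(94) - p(79) - p(71) + p(54) + p(45) - p(26) - p(16)
= 274768617130 + 250438925115 - 189334822579 - 156919475295 + 97662728555 + 73232243759 - 37027355200 - 24908858009 + 10015581680 + 5964539504 - 1844349560 - 952050665 + 214481126 + 92669720 - 13848650 - 4697205 + 386155 + 89134 - 2436 - 231
= 301384802048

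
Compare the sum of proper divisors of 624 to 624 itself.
abundant

Proper divisors of 624: sum = 1 + 2 + 3 + 4 + 6 + 8 + 12 + 13 + ... + 104 + 156 + 208 + 312 (19 divisors) = 1112
Since 1112 > 624, 624 is abundant.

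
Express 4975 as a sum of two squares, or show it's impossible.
Not possible

Factorization: 4975 = 5^2 × 199
By Fermat: n is sum of two squares iff every prime p ≡ 3 (mod 4) appears to even power.
Prime(s) ≡ 3 (mod 4) with odd exponent: [(199, 1)]
Therefore 4975 cannot be expressed as a² + b².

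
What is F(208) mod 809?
8

Matrix identity: Q^n = [[F_(n+1), F_n], [F_n, F_(n-1)]] with Q = [[1,1],[1,0]].
n = 208 = 11010000₂. Square-and-multiply, entries mod 809:
Q^1 = [[1,1],[1,0]]
Q^3 = (Q^1)²·Q = [[3,2],[2,1]]
Q^6 = (Q^3)² = [[13,8],[8,5]]
Q^13 = (Q^6)²·Q = [[377,233],[233,144]]
Q^26 = (Q^13)² = [[640,43],[43,597]]
Q^52 = (Q^26)² = [[477,606],[606,680]]
Q^104 = (Q^52)² = [[150,548],[548,411]]
Q^208 = (Q^104)² = [[13,8],[8,5]]
F_208 mod 809 = Q^208[0][1] = 8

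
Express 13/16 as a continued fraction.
[0; 1, 4, 3]

Euclidean algorithm steps:
13 = 0 × 16 + 13
16 = 1 × 13 + 3
13 = 4 × 3 + 1
3 = 3 × 1 + 0
Continued fraction: [0; 1, 4, 3]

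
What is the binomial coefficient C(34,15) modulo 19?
1

Using Lucas' theorem:
Write n=34 and k=15 in base 19:
n in base 19: [1, 15]
k in base 19: [0, 15]
C(34,15) mod 19 = ∏ C(n_i, k_i) mod 19
Digit binomials (mod 19): C(1,0) = 1; C(15,15) = 1
Product: 1 × 1 = 1 ≡ 1 (mod 19)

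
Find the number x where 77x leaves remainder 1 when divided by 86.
19

gcd(77, 86) = 1, so the inverse exists.
Extended Euclidean algorithm on (86, 77):
86 = 1 × 77 + 9  ⟹  9 = (1)·86 + (-1)·77
77 = 8 × 9 + 5  ⟹  5 = (-8)·86 + (9)·77
9 = 1 × 5 + 4  ⟹  4 = (9)·86 + (-10)·77
5 = 1 × 4 + 1  ⟹  1 = (-17)·86 + (19)·77
So (19)·77 ≡ 1 (mod 86), i.e. 77^(-1) ≡ 19 (mod 86).
Check: 77 × 19 = 1463 ≡ 1 (mod 86)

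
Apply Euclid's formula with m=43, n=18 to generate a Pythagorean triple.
(1525, 1548, 2173)

Euclid's formula: a = m² - n², b = 2mn, c = m² + n²
m = 43, n = 18
a = 43² - 18² = 1849 - 324 = 1525
b = 2 × 43 × 18 = 1548
c = 43² + 18² = 1849 + 324 = 2173
Verification: 1525² + 1548² = 2325625 + 2396304 = 4721929 = 2173² ✓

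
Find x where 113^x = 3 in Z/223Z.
31

Baby-step giant-step with step n = ⌈√223⌉ = 15.
Baby steps 113^j mod 223 (j:value) for j=0..14: 0:1, 1:113, 2:58, 3:87, 4:19, 5:140, 6:210, 7:92, 8:138, 9:207, 10:199, 11:187, 12:169, 13:142, 14:213.
Giant-step multiplier: 113^(-15) ≡ 113^(222-15) = 113^207 ≡ 104 (mod 223).
Giant steps γ_i = 3·104^i mod 223: γ_0=3, γ_1=89, γ_2=113 (in table at j=1).
x = i·n + j = 2·15 + 1 = 31.
Check: 113^31 ≡ 3 (mod 223).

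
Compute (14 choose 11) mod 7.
0

Using Lucas' theorem:
Write n=14 and k=11 in base 7:
n in base 7: [2, 0]
k in base 7: [1, 4]
C(14,11) mod 7 = ∏ C(n_i, k_i) mod 7
Digit binomials (mod 7): C(2,1) = 2; C(0,4) = 0 (k_i > n_i)
Product: 2 × 0 = 0 ≡ 0 (mod 7)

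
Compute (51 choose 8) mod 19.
14

Using Lucas' theorem:
Write n=51 and k=8 in base 19:
n in base 19: [2, 13]
k in base 19: [0, 8]
C(51,8) mod 19 = ∏ C(n_i, k_i) mod 19
Digit binomials (mod 19): C(2,0) = 1; C(13,8) = 1287 ≡ 14
Product: 1 × 14 = 14 ≡ 14 (mod 19)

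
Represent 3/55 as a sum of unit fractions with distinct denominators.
1/19 + 1/523 + 1/546535

Greedy algorithm:
3/55: ceiling(55/3) = 19, use 1/19
2/1045: ceiling(1045/2) = 523, use 1/523
1/546535: ceiling(546535/1) = 546535, use 1/546535
Result: 3/55 = 1/19 + 1/523 + 1/546535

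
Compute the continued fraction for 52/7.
[7; 2, 3]

Euclidean algorithm steps:
52 = 7 × 7 + 3
7 = 2 × 3 + 1
3 = 3 × 1 + 0
Continued fraction: [7; 2, 3]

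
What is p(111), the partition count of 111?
679903203

p(n) counts ways to write n as a sum of positive integers (order ignored).
Euler's pentagonal recurrence: p(k) = p(k-1) + p(k-2) - p(k-5) - p(k-7) + p(k-12) + p(k-15) - ... (offsets j(3j∓1)/2, signs ++--, p(0)=1, p(<0)=0).
DP table for k = 0..110: p(0)=1, p(1)=1, p(2)=2, p(3)=3, p(4)=5, p(5)=7, p(6)=11, p(7)=15, p(8)=22, p(9)=30, p(10)=42, p(11)=56, p(12)=77, p(13)=101, p(14)=135, p(15)=176, p(16)=231, p(17)=297, p(18)=385, p(19)=490, p(20)=627, p(21)=792, p(22)=1002, p(23)=1255, p(24)=1575, p(25)=1958, p(26)=2436, p(27)=3010, p(28)=3718, p(29)=4565, p(30)=5604, p(31)=6842, p(32)=8349, p(33)=10143, p(34)=12310, p(35)=14883, p(36)=17977, p(37)=21637, p(38)=26015, p(39)=31185, p(40)=37338, p(41)=44583, p(42)=53174, p(43)=63261, p(44)=75175, p(45)=89134, p(46)=105558, p(47)=124754, p(48)=147273, p(49)=173525, p(50)=204226, p(51)=239943, p(52)=281589, p(53)=329931, p(54)=386155, p(55)=451276, p(56)=526823, p(57)=614154, p(58)=715220, p(59)=831820, p(60)=966467, p(61)=1121505, p(62)=1300156, p(63)=1505499, p(64)=1741630, p(65)=2012558, p(66)=2323520, p(67)=2679689, p(68)=3087735, p(69)=3554345, p(70)=4087968, p(71)=4697205, p(72)=5392783, p(73)=6185689, p(74)=7089500, p(75)=8118264, p(76)=9289091, p(77)=10619863, p(78)=12132164, p(79)=13848650, p(80)=15796476, p(81)=18004327, p(82)=20506255, p(83)=23338469, p(84)=26543660, p(85)=30167357, p(86)=34262962, p(87)=38887673, p(88)=44108109, p(89)=49995925, p(90)=56634173, p(91)=64112359, p(92)=72533807, p(93)=82010177, p(94)=92669720, p(95)=104651419, p(96)=118114304, p(97)=133230930, p(98)=150198136, p(99)=169229875, p(100)=190569292, p(101)=214481126, p(102)=241265379, p(103)=271248950, p(104)=304801365, p(105)=342325709, p(106)=384276336, p(107)=431149389, p(108)=483502844, p(109)=541946240, p(110)=607163746.
Final step: p(111) = p(110) + p(109) - p(106) - p(104) + p(99) + p(96) - p(89) - p(85) + p(76) + p(71) - p(60) - p(54) + p(41) + p(34) - p(19) - p(11)
= 607163746 + 541946240 - 384276336 - 304801365 + 169229875 + 118114304 - 49995925 - 30167357 + 9289091 + 4697205 - 966467 - 386155 + 44583 + 12310 - 490 - 56
= 679903203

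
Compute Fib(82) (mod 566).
561

Matrix identity: Q^n = [[F_(n+1), F_n], [F_n, F_(n-1)]] with Q = [[1,1],[1,0]].
n = 82 = 1010010₂. Square-and-multiply, entries mod 566:
Q^1 = [[1,1],[1,0]]
Q^2 = (Q^1)² = [[2,1],[1,1]]
Q^5 = (Q^2)²·Q = [[8,5],[5,3]]
Q^10 = (Q^5)² = [[89,55],[55,34]]
Q^20 = (Q^10)² = [[192,539],[539,219]]
Q^41 = (Q^20)²·Q = [[460,237],[237,223]]
Q^82 = (Q^41)² = [[51,561],[561,56]]
F_82 mod 566 = Q^82[0][1] = 561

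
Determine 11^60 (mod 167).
154

Repeated squaring. Binary of 60 = 111100.
11^1 ≡ 11 (mod 167); 11^2 ≡ 121 (mod 167); 11^4 ≡ 112 (mod 167); 11^8 ≡ 19 (mod 167); 11^16 ≡ 27 (mod 167); 11^32 ≡ 61 (mod 167)
11^60 = 11^4 × 11^8 × 11^16 × 11^32 ≡ 154 (mod 167)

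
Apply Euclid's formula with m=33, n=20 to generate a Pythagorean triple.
(689, 1320, 1489)

Euclid's formula: a = m² - n², b = 2mn, c = m² + n²
m = 33, n = 20
a = 33² - 20² = 1089 - 400 = 689
b = 2 × 33 × 20 = 1320
c = 33² + 20² = 1089 + 400 = 1489
Verification: 689² + 1320² = 474721 + 1742400 = 2217121 = 1489² ✓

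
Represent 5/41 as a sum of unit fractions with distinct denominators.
1/9 + 1/93 + 1/11439

Greedy algorithm:
5/41: ceiling(41/5) = 9, use 1/9
4/369: ceiling(369/4) = 93, use 1/93
1/11439: ceiling(11439/1) = 11439, use 1/11439
Result: 5/41 = 1/9 + 1/93 + 1/11439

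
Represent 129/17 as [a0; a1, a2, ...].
[7; 1, 1, 2, 3]

Euclidean algorithm steps:
129 = 7 × 17 + 10
17 = 1 × 10 + 7
10 = 1 × 7 + 3
7 = 2 × 3 + 1
3 = 3 × 1 + 0
Continued fraction: [7; 1, 1, 2, 3]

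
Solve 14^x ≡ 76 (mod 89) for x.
27

Baby-step giant-step with step n = ⌈√89⌉ = 10.
Baby steps 14^j mod 89 (j:value) for j=0..9: 0:1, 1:14, 2:18, 3:74, 4:57, 5:86, 6:47, 7:35, 8:45, 9:7.
Giant-step multiplier: 14^(-10) ≡ 14^(88-10) = 14^78 ≡ 10 (mod 89).
Giant steps γ_i = 76·10^i mod 89: γ_0=76, γ_1=48, γ_2=35 (in table at j=7).
x = i·n + j = 2·10 + 7 = 27.
Check: 14^27 ≡ 76 (mod 89).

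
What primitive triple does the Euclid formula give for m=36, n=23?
(767, 1656, 1825)

Euclid's formula: a = m² - n², b = 2mn, c = m² + n²
m = 36, n = 23
a = 36² - 23² = 1296 - 529 = 767
b = 2 × 36 × 23 = 1656
c = 36² + 23² = 1296 + 529 = 1825
Verification: 767² + 1656² = 588289 + 2742336 = 3330625 = 1825² ✓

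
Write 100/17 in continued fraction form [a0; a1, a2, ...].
[5; 1, 7, 2]

Euclidean algorithm steps:
100 = 5 × 17 + 15
17 = 1 × 15 + 2
15 = 7 × 2 + 1
2 = 2 × 1 + 0
Continued fraction: [5; 1, 7, 2]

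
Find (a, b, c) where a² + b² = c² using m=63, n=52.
(1265, 6552, 6673)

Euclid's formula: a = m² - n², b = 2mn, c = m² + n²
m = 63, n = 52
a = 63² - 52² = 3969 - 2704 = 1265
b = 2 × 63 × 52 = 6552
c = 63² + 52² = 3969 + 2704 = 6673
Verification: 1265² + 6552² = 1600225 + 42928704 = 44528929 = 6673² ✓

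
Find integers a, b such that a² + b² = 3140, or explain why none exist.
2² + 56² (a=2, b=56)

Factorization: 3140 = 2^2 × 5 × 157
By Fermat: n is sum of two squares iff every prime p ≡ 3 (mod 4) appears to even power.
All primes ≡ 3 (mod 4) appear to even power.
Search a = 0, 1, 2, … for 3140 - a² a perfect square: first hit at a = 2: 3140 - 4 = 3136 = 56².
3140 = 2² + 56² = 4 + 3136 ✓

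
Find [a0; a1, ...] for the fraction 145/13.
[11; 6, 2]

Euclidean algorithm steps:
145 = 11 × 13 + 2
13 = 6 × 2 + 1
2 = 2 × 1 + 0
Continued fraction: [11; 6, 2]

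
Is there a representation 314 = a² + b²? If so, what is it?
5² + 17² (a=5, b=17)

Factorization: 314 = 2 × 157
By Fermat: n is sum of two squares iff every prime p ≡ 3 (mod 4) appears to even power.
All primes ≡ 3 (mod 4) appear to even power.
Search a = 0, 1, 2, … for 314 - a² a perfect square: first hit at a = 5: 314 - 25 = 289 = 17².
314 = 5² + 17² = 25 + 289 ✓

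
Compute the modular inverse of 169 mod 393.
100

gcd(169, 393) = 1, so the inverse exists.
Extended Euclidean algorithm on (393, 169):
393 = 2 × 169 + 55  ⟹  55 = (1)·393 + (-2)·169
169 = 3 × 55 + 4  ⟹  4 = (-3)·393 + (7)·169
55 = 13 × 4 + 3  ⟹  3 = (40)·393 + (-93)·169
4 = 1 × 3 + 1  ⟹  1 = (-43)·393 + (100)·169
So (100)·169 ≡ 1 (mod 393), i.e. 169^(-1) ≡ 100 (mod 393).
Check: 169 × 100 = 16900 ≡ 1 (mod 393)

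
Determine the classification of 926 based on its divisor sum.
deficient

Proper divisors of 926: sum = 1 + 2 + 463 = 466
Since 466 < 926, 926 is deficient.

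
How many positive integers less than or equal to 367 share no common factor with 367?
366

367 = 367
φ(n) = n × ∏(1 - 1/p) for each prime p dividing n
φ(367) = 367 × (1 - 1/367) = 366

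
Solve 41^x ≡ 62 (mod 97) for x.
80

Baby-step giant-step with step n = ⌈√97⌉ = 10.
Baby steps 41^j mod 97 (j:value) for j=0..9: 0:1, 1:41, 2:32, 3:51, 4:54, 5:80, 6:79, 7:38, 8:6, 9:52.
Giant-step multiplier: 41^(-10) ≡ 41^(96-10) = 41^86 ≡ 48 (mod 97).
Giant steps γ_i = 62·48^i mod 97: γ_0=62, γ_1=66, γ_2=64, γ_3=65, γ_4=16, γ_5=89, γ_6=4, γ_7=95, γ_8=1 (in table at j=0).
x = i·n + j = 8·10 + 0 = 80.
Check: 41^80 ≡ 62 (mod 97).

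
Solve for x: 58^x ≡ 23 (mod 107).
34

Baby-step giant-step with step n = ⌈√107⌉ = 11.
Baby steps 58^j mod 107 (j:value) for j=0..10: 0:1, 1:58, 2:47, 3:51, 4:69, 5:43, 6:33, 7:95, 8:53, 9:78, 10:30.
Giant-step multiplier: 58^(-11) ≡ 58^(106-11) = 58^95 ≡ 65 (mod 107).
Giant steps γ_i = 23·65^i mod 107: γ_0=23, γ_1=104, γ_2=19, γ_3=58 (in table at j=1).
x = i·n + j = 3·11 + 1 = 34.
Check: 58^34 ≡ 23 (mod 107).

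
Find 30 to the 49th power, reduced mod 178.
26

Repeated squaring. Binary of 49 = 110001.
30^1 ≡ 30 (mod 178); 30^2 ≡ 10 (mod 178); 30^4 ≡ 100 (mod 178); 30^8 ≡ 32 (mod 178); 30^16 ≡ 134 (mod 178); 30^32 ≡ 156 (mod 178)
30^49 = 30^1 × 30^16 × 30^32 ≡ 26 (mod 178)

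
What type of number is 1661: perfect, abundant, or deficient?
deficient

Proper divisors of 1661: sum = 1 + 11 + 151 = 163
Since 163 < 1661, 1661 is deficient.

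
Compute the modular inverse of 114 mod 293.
18

gcd(114, 293) = 1, so the inverse exists.
Extended Euclidean algorithm on (293, 114):
293 = 2 × 114 + 65  ⟹  65 = (1)·293 + (-2)·114
114 = 1 × 65 + 49  ⟹  49 = (-1)·293 + (3)·114
65 = 1 × 49 + 16  ⟹  16 = (2)·293 + (-5)·114
49 = 3 × 16 + 1  ⟹  1 = (-7)·293 + (18)·114
So (18)·114 ≡ 1 (mod 293), i.e. 114^(-1) ≡ 18 (mod 293).
Check: 114 × 18 = 2052 ≡ 1 (mod 293)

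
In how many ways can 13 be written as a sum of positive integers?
101

p(n) counts ways to write n as a sum of positive integers (order ignored).
Euler's pentagonal recurrence: p(k) = p(k-1) + p(k-2) - p(k-5) - p(k-7) + p(k-12) + p(k-15) - ... (offsets j(3j∓1)/2, signs ++--, p(0)=1, p(<0)=0).
DP table for k = 0..12: p(0)=1, p(1)=1, p(2)=2, p(3)=3, p(4)=5, p(5)=7, p(6)=11, p(7)=15, p(8)=22, p(9)=30, p(10)=42, p(11)=56, p(12)=77.
Final step: p(13) = p(12) + p(11) - p(8) - p(6) + p(1)
= 77 + 56 - 22 - 11 + 1
= 101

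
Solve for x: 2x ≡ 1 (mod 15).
8

gcd(2, 15) = 1, so the inverse exists.
Extended Euclidean algorithm on (15, 2):
15 = 7 × 2 + 1  ⟹  1 = (1)·15 + (-7)·2
So (-7)·2 ≡ 1 (mod 15), i.e. 2^(-1) ≡ -7 ≡ 8 (mod 15).
Check: 2 × 8 = 16 ≡ 1 (mod 15)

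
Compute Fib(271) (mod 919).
705

Matrix identity: Q^n = [[F_(n+1), F_n], [F_n, F_(n-1)]] with Q = [[1,1],[1,0]].
n = 271 = 100001111₂. Square-and-multiply, entries mod 919:
Q^1 = [[1,1],[1,0]]
Q^2 = (Q^1)² = [[2,1],[1,1]]
Q^4 = (Q^2)² = [[5,3],[3,2]]
Q^8 = (Q^4)² = [[34,21],[21,13]]
Q^16 = (Q^8)² = [[678,68],[68,610]]
Q^33 = (Q^16)²·Q = [[492,213],[213,279]]
Q^67 = (Q^33)²·Q = [[427,705],[705,641]]
Q^135 = (Q^67)²·Q = [[492,213],[213,279]]
Q^271 = (Q^135)²·Q = [[427,705],[705,641]]
F_271 mod 919 = Q^271[0][1] = 705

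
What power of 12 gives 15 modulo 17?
14

Baby-step giant-step with step n = ⌈√17⌉ = 5.
Baby steps 12^j mod 17 (j:value) for j=0..4: 0:1, 1:12, 2:8, 3:11, 4:13.
Giant-step multiplier: 12^(-5) ≡ 12^(16-5) = 12^11 ≡ 6 (mod 17).
Giant steps γ_i = 15·6^i mod 17: γ_0=15, γ_1=5, γ_2=13 (in table at j=4).
x = i·n + j = 2·5 + 4 = 14.
Check: 12^14 ≡ 15 (mod 17).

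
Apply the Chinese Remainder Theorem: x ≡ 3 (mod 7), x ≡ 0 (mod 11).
66

Using Chinese Remainder Theorem:
M = 7 × 11 = 77
M1 = 11, M2 = 7
y1 = 11^(-1) mod 7 = 2
y2 = 7^(-1) mod 11 = 8
x = (3×11×2 + 0×7×8) mod 77 = 66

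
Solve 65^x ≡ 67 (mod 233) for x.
97

Baby-step giant-step with step n = ⌈√233⌉ = 16.
Baby steps 65^j mod 233 (j:value) for j=0..15: 0:1, 1:65, 2:31, 3:151, 4:29, 5:21, 6:200, 7:185, 8:142, 9:143, 10:208, 11:6, 12:157, 13:186, 14:207, 15:174.
Giant-step multiplier: 65^(-16) ≡ 65^(232-16) = 65^216 ≡ 135 (mod 233).
Giant steps γ_i = 67·135^i mod 233: γ_0=67, γ_1=191, γ_2=155, γ_3=188, γ_4=216, γ_5=35, γ_6=65 (in table at j=1).
x = i·n + j = 6·16 + 1 = 97.
Check: 65^97 ≡ 67 (mod 233).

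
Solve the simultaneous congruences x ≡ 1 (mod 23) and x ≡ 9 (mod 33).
438

Using Chinese Remainder Theorem:
M = 23 × 33 = 759
M1 = 33, M2 = 23
y1 = 33^(-1) mod 23 = 7
y2 = 23^(-1) mod 33 = 23
x = (1×33×7 + 9×23×23) mod 759 = 438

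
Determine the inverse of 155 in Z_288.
275

gcd(155, 288) = 1, so the inverse exists.
Extended Euclidean algorithm on (288, 155):
288 = 1 × 155 + 133  ⟹  133 = (1)·288 + (-1)·155
155 = 1 × 133 + 22  ⟹  22 = (-1)·288 + (2)·155
133 = 6 × 22 + 1  ⟹  1 = (7)·288 + (-13)·155
So (-13)·155 ≡ 1 (mod 288), i.e. 155^(-1) ≡ -13 ≡ 275 (mod 288).
Check: 155 × 275 = 42625 ≡ 1 (mod 288)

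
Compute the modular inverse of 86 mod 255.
86

gcd(86, 255) = 1, so the inverse exists.
Extended Euclidean algorithm on (255, 86):
255 = 2 × 86 + 83  ⟹  83 = (1)·255 + (-2)·86
86 = 1 × 83 + 3  ⟹  3 = (-1)·255 + (3)·86
83 = 27 × 3 + 2  ⟹  2 = (28)·255 + (-83)·86
3 = 1 × 2 + 1  ⟹  1 = (-29)·255 + (86)·86
So (86)·86 ≡ 1 (mod 255), i.e. 86^(-1) ≡ 86 (mod 255).
Check: 86 × 86 = 7396 ≡ 1 (mod 255)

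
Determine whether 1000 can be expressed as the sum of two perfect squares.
10² + 30² (a=10, b=30)

Factorization: 1000 = 2^3 × 5^3
By Fermat: n is sum of two squares iff every prime p ≡ 3 (mod 4) appears to even power.
All primes ≡ 3 (mod 4) appear to even power.
Search a = 0, 1, 2, … for 1000 - a² a perfect square: first hit at a = 10: 1000 - 100 = 900 = 30².
1000 = 10² + 30² = 100 + 900 ✓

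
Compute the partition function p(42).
53174

p(n) counts ways to write n as a sum of positive integers (order ignored).
Euler's pentagonal recurrence: p(k) = p(k-1) + p(k-2) - p(k-5) - p(k-7) + p(k-12) + p(k-15) - ... (offsets j(3j∓1)/2, signs ++--, p(0)=1, p(<0)=0).
DP table for k = 0..41: p(0)=1, p(1)=1, p(2)=2, p(3)=3, p(4)=5, p(5)=7, p(6)=11, p(7)=15, p(8)=22, p(9)=30, p(10)=42, p(11)=56, p(12)=77, p(13)=101, p(14)=135, p(15)=176, p(16)=231, p(17)=297, p(18)=385, p(19)=490, p(20)=627, p(21)=792, p(22)=1002, p(23)=1255, p(24)=1575, p(25)=1958, p(26)=2436, p(27)=3010, p(28)=3718, p(29)=4565, p(30)=5604, p(31)=6842, p(32)=8349, p(33)=10143, p(34)=12310, p(35)=14883, p(36)=17977, p(37)=21637, p(38)=26015, p(39)=31185, p(40)=37338, p(41)=44583.
Final step: p(42) = p(41) + p(40) - p(37) - p(35) + p(30) + p(27) - p(20) - p(16) + p(7) + p(2)
= 44583 + 37338 - 21637 - 14883 + 5604 + 3010 - 627 - 231 + 15 + 2
= 53174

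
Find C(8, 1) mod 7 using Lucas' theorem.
1

Using Lucas' theorem:
Write n=8 and k=1 in base 7:
n in base 7: [1, 1]
k in base 7: [0, 1]
C(8,1) mod 7 = ∏ C(n_i, k_i) mod 7
Digit binomials (mod 7): C(1,0) = 1; C(1,1) = 1
Product: 1 × 1 = 1 ≡ 1 (mod 7)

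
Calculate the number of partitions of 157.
80630964769

p(n) counts ways to write n as a sum of positive integers (order ignored).
Euler's pentagonal recurrence: p(k) = p(k-1) + p(k-2) - p(k-5) - p(k-7) + p(k-12) + p(k-15) - ... (offsets j(3j∓1)/2, signs ++--, p(0)=1, p(<0)=0).
DP table for k = 0..156: p(0)=1, p(1)=1, p(2)=2, p(3)=3, p(4)=5, p(5)=7, p(6)=11, p(7)=15, p(8)=22, p(9)=30, p(10)=42, p(11)=56, p(12)=77, p(13)=101, p(14)=135, p(15)=176, p(16)=231, p(17)=297, p(18)=385, p(19)=490, p(20)=627, p(21)=792, p(22)=1002, p(23)=1255, p(24)=1575, p(25)=1958, p(26)=2436, p(27)=3010, p(28)=3718, p(29)=4565, p(30)=5604, p(31)=6842, p(32)=8349, p(33)=10143, p(34)=12310, p(35)=14883, p(36)=17977, p(37)=21637, p(38)=26015, p(39)=31185, p(40)=37338, p(41)=44583, p(42)=53174, p(43)=63261, p(44)=75175, p(45)=89134, p(46)=105558, p(47)=124754, p(48)=147273, p(49)=173525, p(50)=204226, p(51)=239943, p(52)=281589, p(53)=329931, p(54)=386155, p(55)=451276, p(56)=526823, p(57)=614154, p(58)=715220, p(59)=831820, p(60)=966467, p(61)=1121505, p(62)=1300156, p(63)=1505499, p(64)=1741630, p(65)=2012558, p(66)=2323520, p(67)=2679689, p(68)=3087735, p(69)=3554345, p(70)=4087968, p(71)=4697205, p(72)=5392783, p(73)=6185689, p(74)=7089500, p(75)=8118264, p(76)=9289091, p(77)=10619863, p(78)=12132164, p(79)=13848650, p(80)=15796476, p(81)=18004327, p(82)=20506255, p(83)=23338469, p(84)=26543660, p(85)=30167357, p(86)=34262962, p(87)=38887673, p(88)=44108109, p(89)=49995925, p(90)=56634173, p(91)=64112359, p(92)=72533807, p(93)=82010177, p(94)=92669720, p(95)=104651419, p(96)=118114304, p(97)=133230930, p(98)=150198136, p(99)=169229875, p(100)=190569292, p(101)=214481126, p(102)=241265379, p(103)=271248950, p(104)=304801365, p(105)=342325709, p(106)=384276336, p(107)=431149389, p(108)=483502844, p(109)=541946240, p(110)=607163746, p(111)=679903203, p(112)=761002156, p(113)=851376628, p(114)=952050665, p(115)=1064144451, p(116)=1188908248, p(117)=1327710076, p(118)=1482074143, p(119)=1653668665, p(120)=1844349560, p(121)=2056148051, p(122)=2291320912, p(123)=2552338241, p(124)=2841940500, p(125)=3163127352, p(126)=3519222692, p(127)=3913864295, p(128)=4351078600, p(129)=4835271870, p(130)=5371315400, p(131)=5964539504, p(132)=6620830889, p(133)=7346629512, p(134)=8149040695, p(135)=9035836076, p(136)=10015581680, p(137)=11097645016, p(138)=12292341831, p(139)=13610949895, p(140)=15065878135, p(141)=16670689208, p(142)=18440293320, p(143)=20390982757, p(144)=22540654445, p(145)=24908858009, p(146)=27517052599, p(147)=30388671978, p(148)=33549419497, p(149)=37027355200, p(150)=40853235313, p(151)=45060624582, p(152)=49686288421, p(153)=54770336324, p(154)=60356673280, p(155)=66493182097, p(156)=73232243759.
Final step: p(157) = p(156) + p(155) - p(152) - p(150) + p(145) + p(142) - p(135) - p(131) + p(122) + p(117) - p(106) - p(100) + p(87) + p(80) - p(65) - p(57) + p(40) + p(31) - p(12) - p(2)
= 73232243759 + 66493182097 - 49686288421 - 40853235313 + 24908858009 + 18440293320 - 9035836076 - 5964539504 + 2291320912 + 1327710076 - 384276336 - 190569292 + 38887673 + 15796476 - 2012558 - 614154 + 37338 + 6842 - 77 - 2
= 80630964769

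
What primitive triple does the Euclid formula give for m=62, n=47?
(1635, 5828, 6053)

Euclid's formula: a = m² - n², b = 2mn, c = m² + n²
m = 62, n = 47
a = 62² - 47² = 3844 - 2209 = 1635
b = 2 × 62 × 47 = 5828
c = 62² + 47² = 3844 + 2209 = 6053
Verification: 1635² + 5828² = 2673225 + 33965584 = 36638809 = 6053² ✓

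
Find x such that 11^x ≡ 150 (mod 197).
80

Baby-step giant-step with step n = ⌈√197⌉ = 15.
Baby steps 11^j mod 197 (j:value) for j=0..14: 0:1, 1:11, 2:121, 3:149, 4:63, 5:102, 6:137, 7:128, 8:29, 9:122, 10:160, 11:184, 12:54, 13:3, 14:33.
Giant-step multiplier: 11^(-15) ≡ 11^(196-15) = 11^181 ≡ 108 (mod 197).
Giant steps γ_i = 150·108^i mod 197: γ_0=150, γ_1=46, γ_2=43, γ_3=113, γ_4=187, γ_5=102 (in table at j=5).
x = i·n + j = 5·15 + 5 = 80.
Check: 11^80 ≡ 150 (mod 197).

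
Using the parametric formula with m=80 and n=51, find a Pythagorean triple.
(3799, 8160, 9001)

Euclid's formula: a = m² - n², b = 2mn, c = m² + n²
m = 80, n = 51
a = 80² - 51² = 6400 - 2601 = 3799
b = 2 × 80 × 51 = 8160
c = 80² + 51² = 6400 + 2601 = 9001
Verification: 3799² + 8160² = 14432401 + 66585600 = 81018001 = 9001² ✓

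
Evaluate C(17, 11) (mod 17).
0

Using Lucas' theorem:
Write n=17 and k=11 in base 17:
n in base 17: [1, 0]
k in base 17: [0, 11]
C(17,11) mod 17 = ∏ C(n_i, k_i) mod 17
Digit binomials (mod 17): C(1,0) = 1; C(0,11) = 0 (k_i > n_i)
Product: 1 × 0 = 0 ≡ 0 (mod 17)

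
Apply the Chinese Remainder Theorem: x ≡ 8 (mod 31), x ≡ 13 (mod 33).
442

Using Chinese Remainder Theorem:
M = 31 × 33 = 1023
M1 = 33, M2 = 31
y1 = 33^(-1) mod 31 = 16
y2 = 31^(-1) mod 33 = 16
x = (8×33×16 + 13×31×16) mod 1023 = 442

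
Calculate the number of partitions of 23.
1255

p(n) counts ways to write n as a sum of positive integers (order ignored).
Euler's pentagonal recurrence: p(k) = p(k-1) + p(k-2) - p(k-5) - p(k-7) + p(k-12) + p(k-15) - ... (offsets j(3j∓1)/2, signs ++--, p(0)=1, p(<0)=0).
DP table for k = 0..22: p(0)=1, p(1)=1, p(2)=2, p(3)=3, p(4)=5, p(5)=7, p(6)=11, p(7)=15, p(8)=22, p(9)=30, p(10)=42, p(11)=56, p(12)=77, p(13)=101, p(14)=135, p(15)=176, p(16)=231, p(17)=297, p(18)=385, p(19)=490, p(20)=627, p(21)=792, p(22)=1002.
Final step: p(23) = p(22) + p(21) - p(18) - p(16) + p(11) + p(8) - p(1)
= 1002 + 792 - 385 - 231 + 56 + 22 - 1
= 1255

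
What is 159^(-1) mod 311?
178

gcd(159, 311) = 1, so the inverse exists.
Extended Euclidean algorithm on (311, 159):
311 = 1 × 159 + 152  ⟹  152 = (1)·311 + (-1)·159
159 = 1 × 152 + 7  ⟹  7 = (-1)·311 + (2)·159
152 = 21 × 7 + 5  ⟹  5 = (22)·311 + (-43)·159
7 = 1 × 5 + 2  ⟹  2 = (-23)·311 + (45)·159
5 = 2 × 2 + 1  ⟹  1 = (68)·311 + (-133)·159
So (-133)·159 ≡ 1 (mod 311), i.e. 159^(-1) ≡ -133 ≡ 178 (mod 311).
Check: 159 × 178 = 28302 ≡ 1 (mod 311)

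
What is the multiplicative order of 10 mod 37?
3

37 is prime, so ord(10) divides φ(37) = 36.
Divisors of 36: 1, 2, 3, 4, 6, 9, 12, 18, 36.
Repeated squaring: 10^1 ≡ 10, 10^2 ≡ 26, 10^4 ≡ 10, 10^8 ≡ 26, 10^16 ≡ 10, 10^32 ≡ 26 (mod 37).
Test 10^d mod 37 for each divisor d in increasing order:
10^1 ≡ 10
10^2 ≡ 26
10^3 = 10^2·10^1 ≡ 1  ← first divisor giving 1
The order is 3.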